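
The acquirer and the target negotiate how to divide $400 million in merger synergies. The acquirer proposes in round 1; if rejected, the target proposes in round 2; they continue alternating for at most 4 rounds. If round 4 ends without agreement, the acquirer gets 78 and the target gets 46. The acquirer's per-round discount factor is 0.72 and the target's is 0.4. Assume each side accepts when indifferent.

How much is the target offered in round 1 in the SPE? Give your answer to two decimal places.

81.89

Round 4 (the target proposes): the acquirer gets 78 if talks fail, so the target offers 78 and keeps 322.
Round 3 (the acquirer proposes): the target can get 322 next round, worth 0.4 × 322 = 128.8 now, so the acquirer offers 128.8, keeping 271.2.
Round 2 (the target proposes): the acquirer can get 271.2 next round, worth 0.72 × 271.2 = 195.264 now. The target offers 195.264 and keeps 400 − 195.264 = 204.736.
Round 1 (the acquirer proposes): the target can get 204.736 next round, worth 0.4 × 204.736 = 81.8944 now; the acquirer offers that and keeps 318.1056.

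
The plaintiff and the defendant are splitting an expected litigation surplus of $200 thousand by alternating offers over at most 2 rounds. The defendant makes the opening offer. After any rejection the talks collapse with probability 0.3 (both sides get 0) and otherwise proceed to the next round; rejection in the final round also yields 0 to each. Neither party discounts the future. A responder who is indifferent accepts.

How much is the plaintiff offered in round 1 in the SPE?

140

Round 2 (the plaintiff proposes): the defendant will accept anything ≥ 0, so the plaintiff offers 0 and keeps 200.
Round 1 (the defendant proposes): rejecting gives the plaintiff an expected 0.7 × 200 = 140. The defendant offers 140 and keeps 200 − 140 = 60.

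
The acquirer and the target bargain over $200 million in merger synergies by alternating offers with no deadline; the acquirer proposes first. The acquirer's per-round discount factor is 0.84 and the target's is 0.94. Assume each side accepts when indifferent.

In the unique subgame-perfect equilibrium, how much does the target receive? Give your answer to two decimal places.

In a stationary SPE each proposer offers the other exactly their discounted continuation value.
If the acquirer keeps x when proposing and the target keeps y when proposing, then x = 200 − 0.94y and y = 200 − 0.84x.
Solving: x = 200(1 − 0.94) / (1 − 0.84·0.94) = 12 / 0.2104 ≈ 57.0342.
The target gets 200 − 57.0342 ≈ 142.9658.

142.97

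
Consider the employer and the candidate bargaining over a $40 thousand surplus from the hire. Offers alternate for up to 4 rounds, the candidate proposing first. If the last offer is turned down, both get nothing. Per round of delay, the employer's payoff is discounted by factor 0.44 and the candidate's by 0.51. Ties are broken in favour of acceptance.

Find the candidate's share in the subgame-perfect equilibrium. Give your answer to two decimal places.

27.43

Round 4 (the employer proposes): rejection yields 0 for the candidate; the employer offers 0 and keeps 40.
Round 3 (the candidate proposes): the employer can get 40 next round, worth 0.44 × 40 = 17.6 now, so the candidate offers 17.6, keeping 22.4.
Round 2 (the employer proposes): the candidate can get 22.4 next round, worth 0.51 × 22.4 = 11.424 now, so the employer offers 11.424, keeping 28.576.
Round 1 (the candidate proposes): the employer can get 28.576 next round, worth 0.44 × 28.576 = 12.57344 now, so the candidate offers 12.57344, keeping 27.42656.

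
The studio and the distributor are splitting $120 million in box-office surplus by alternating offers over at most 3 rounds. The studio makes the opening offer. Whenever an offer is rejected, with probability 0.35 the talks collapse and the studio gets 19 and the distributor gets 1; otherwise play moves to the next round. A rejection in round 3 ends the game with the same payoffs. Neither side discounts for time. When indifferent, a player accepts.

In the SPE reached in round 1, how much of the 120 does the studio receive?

96.25

By backward induction:
Round 3 (the studio proposes): the distributor gets 1 if talks fail, so the studio offers 1 and keeps 119.
Round 2 (the distributor proposes): rejecting gives the studio an expected 0.65 × 119 + 0.35 × 19 = 84. The distributor offers 84 and keeps 120 − 84 = 36.
Round 1 (the studio proposes): rejecting gives the distributor an expected 0.65 × 36 + 0.35 × 1 = 23.75, so the studio offers 23.75, keeping 96.25.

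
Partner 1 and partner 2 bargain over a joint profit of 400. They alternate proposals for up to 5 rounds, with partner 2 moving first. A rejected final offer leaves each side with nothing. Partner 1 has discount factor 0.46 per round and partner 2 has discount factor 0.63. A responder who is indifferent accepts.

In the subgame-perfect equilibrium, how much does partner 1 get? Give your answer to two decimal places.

By backward induction:
Round 5 (partner 2 proposes): partner 1 will accept anything ≥ 0, so partner 2 offers 0 and keeps 400.
Round 4 (partner 1 proposes): partner 2 can get 400 next round, worth 0.63 × 400 = 252 now; partner 1 offers that and keeps 148.
Round 3 (partner 2 proposes): partner 1 can get 148 next round, worth 0.46 × 148 = 68.08 now. Partner 2 offers 68.08 and keeps 400 − 68.08 = 331.92.
Round 2 (partner 1 proposes): partner 2 can get 331.92 next round, worth 0.63 × 331.92 = 209.1096 now, so partner 1 offers 209.1096, keeping 190.8904.
Round 1 (partner 2 proposes): partner 1 can get 190.8904 next round, worth 0.46 × 190.8904 = 87.809584 now, so partner 2 offers 87.809584, keeping 312.190416.

87.81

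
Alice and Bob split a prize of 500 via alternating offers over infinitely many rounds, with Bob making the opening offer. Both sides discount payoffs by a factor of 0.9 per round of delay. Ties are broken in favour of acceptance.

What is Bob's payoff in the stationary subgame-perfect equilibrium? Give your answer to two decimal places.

263.16

In a stationary SPE each proposer offers the other exactly their discounted continuation value.
If Bob keeps x when proposing and Alice keeps y when proposing, then x = 500 − 0.9y and y = 500 − 0.9x.
Solving: x = 500(1 − 0.9) / (1 − 0.9·0.9) = 50 / 0.19 ≈ 263.1579.
Alice gets 500 − 263.1579 ≈ 236.8421.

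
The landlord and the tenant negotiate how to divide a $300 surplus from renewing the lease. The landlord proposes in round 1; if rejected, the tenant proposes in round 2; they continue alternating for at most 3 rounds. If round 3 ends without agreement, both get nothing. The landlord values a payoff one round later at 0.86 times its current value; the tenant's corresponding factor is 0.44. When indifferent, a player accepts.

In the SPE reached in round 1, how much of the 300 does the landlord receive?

By backward induction:
Round 3 (the landlord proposes): rejection yields 0 for the tenant; the landlord offers 0 and keeps 300.
Round 2 (the tenant proposes): the landlord can get 300 next round, worth 0.86 × 300 = 258 now, so the tenant offers 258, keeping 42.
Round 1 (the landlord proposes): the tenant can get 42 next round, worth 0.44 × 42 = 18.48 now; the landlord offers that and keeps 281.52.

281.52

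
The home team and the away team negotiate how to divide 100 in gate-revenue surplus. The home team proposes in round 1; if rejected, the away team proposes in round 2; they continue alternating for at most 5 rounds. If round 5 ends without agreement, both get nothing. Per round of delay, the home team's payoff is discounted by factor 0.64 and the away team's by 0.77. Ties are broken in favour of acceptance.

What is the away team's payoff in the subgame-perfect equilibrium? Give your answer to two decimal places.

Round 5 (the home team proposes): the away team will accept anything ≥ 0, so the home team offers 0 and keeps 100.
Round 4 (the away team proposes): the home team can get 100 next round, worth 0.64 × 100 = 64 now. The away team offers 64 and keeps 100 − 64 = 36.
Round 3 (the home team proposes): the away team can get 36 next round, worth 0.77 × 36 = 27.72 now. The home team offers 27.72 and keeps 100 − 27.72 = 72.28.
Round 2 (the away team proposes): the home team can get 72.28 next round, worth 0.64 × 72.28 = 46.2592 now. The away team offers 46.2592 and keeps 100 − 46.2592 = 53.7408.
Round 1 (the home team proposes): the away team can get 53.7408 next round, worth 0.77 × 53.7408 = 41.380416 now; the home team offers that and keeps 58.619584.

41.38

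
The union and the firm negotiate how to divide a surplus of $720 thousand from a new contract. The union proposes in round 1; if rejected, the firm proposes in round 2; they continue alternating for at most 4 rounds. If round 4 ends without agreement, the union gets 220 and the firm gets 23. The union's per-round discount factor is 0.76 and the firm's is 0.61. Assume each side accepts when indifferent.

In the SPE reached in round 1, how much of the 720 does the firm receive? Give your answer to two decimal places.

Work backward from the last round.
Round 4 (the firm proposes): the union gets 220 if talks fail, so the firm offers 220 and keeps 500.
Round 3 (the union proposes): the firm can get 500 next round, worth 0.61 × 500 = 305 now. The union offers 305 and keeps 720 − 305 = 415.
Round 2 (the firm proposes): the union can get 415 next round, worth 0.76 × 415 = 315.4 now; the firm offers that and keeps 404.6.
Round 1 (the union proposes): the firm can get 404.6 next round, worth 0.61 × 404.6 = 246.806 now, so the union offers 246.806, keeping 473.194.

246.81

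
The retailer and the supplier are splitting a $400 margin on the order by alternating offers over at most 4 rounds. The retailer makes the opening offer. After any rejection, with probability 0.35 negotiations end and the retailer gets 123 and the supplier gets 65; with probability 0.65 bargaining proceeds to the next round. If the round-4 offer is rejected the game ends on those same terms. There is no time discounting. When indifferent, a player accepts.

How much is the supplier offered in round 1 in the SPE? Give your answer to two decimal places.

171.45

By backward induction:
Round 4 (the supplier proposes): the retailer gets 123 if talks fail, so the supplier offers 123 and keeps 277.
Round 3 (the retailer proposes): rejecting gives the supplier an expected 0.65 × 277 + 0.35 × 65 = 202.8. The retailer offers 202.8 and keeps 400 − 202.8 = 197.2.
Round 2 (the supplier proposes): rejecting gives the retailer an expected 0.65 × 197.2 + 0.35 × 123 = 171.23, so the supplier offers 171.23, keeping 228.77.
Round 1 (the retailer proposes): rejecting gives the supplier an expected 0.65 × 228.77 + 0.35 × 65 = 171.4505. The retailer offers 171.4505 and keeps 400 − 171.4505 = 228.5495.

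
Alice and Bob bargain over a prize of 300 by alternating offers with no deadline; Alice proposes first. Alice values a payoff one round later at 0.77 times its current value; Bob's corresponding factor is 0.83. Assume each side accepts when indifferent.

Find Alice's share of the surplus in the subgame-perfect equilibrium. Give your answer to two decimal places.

141.31

In a stationary SPE each proposer offers the other exactly their discounted continuation value.
If Alice keeps x when proposing and Bob keeps y when proposing, then x = 300 − 0.83y and y = 300 − 0.77x.
Solving: x = 300(1 − 0.83) / (1 − 0.77·0.83) = 51 / 0.3609 ≈ 141.3134.
Bob gets 300 − 141.3134 ≈ 158.6866.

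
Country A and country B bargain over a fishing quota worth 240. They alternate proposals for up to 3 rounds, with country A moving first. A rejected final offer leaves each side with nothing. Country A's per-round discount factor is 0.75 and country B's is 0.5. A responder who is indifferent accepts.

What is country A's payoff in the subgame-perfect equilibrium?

Solve by backward induction from round 3.
Round 3 (country A proposes): rejection yields 0 for country B; country A offers 0 and keeps 240.
Round 2 (country B proposes): country A can get 240 next round, worth 0.75 × 240 = 180 now, so country B offers 180, keeping 60.
Round 1 (country A proposes): country B can get 60 next round, worth 0.5 × 60 = 30 now; country A offers that and keeps 210.

210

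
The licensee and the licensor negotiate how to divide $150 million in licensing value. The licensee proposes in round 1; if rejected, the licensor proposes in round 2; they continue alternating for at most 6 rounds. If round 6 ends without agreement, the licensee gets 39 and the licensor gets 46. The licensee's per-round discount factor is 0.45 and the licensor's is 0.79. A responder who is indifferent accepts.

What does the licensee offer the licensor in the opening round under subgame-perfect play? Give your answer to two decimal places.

Round 6 (the licensor proposes): the licensee gets 39 if talks fail, so the licensor offers 39 and keeps 111.
Round 5 (the licensee proposes): the licensor can get 111 next round, worth 0.79 × 111 = 87.69 now; the licensee offers that and keeps 62.31.
Round 4 (the licensor proposes): the licensee can get 62.31 next round, worth 0.45 × 62.31 = 28.0395 now; the licensor offers that and keeps 121.9605.
Round 3 (the licensee proposes): the licensor can get 121.9605 next round, worth 0.79 × 121.9605 = 96.348795 now; the licensee offers that and keeps 53.651205.
Round 2 (the licensor proposes): the licensee can get 53.651205 next round, worth 0.45 × 53.651205 = 24.14304225 now. The licensor offers 24.14304225 and keeps 150 − 24.14304225 = 125.85695775.
Round 1 (the licensee proposes): the licensor can get 125.85695775 next round, worth 0.79 × 125.85695775 = 99.4269966225 now, so the licensee offers 99.4269966225, keeping 50.5730033775.

99.43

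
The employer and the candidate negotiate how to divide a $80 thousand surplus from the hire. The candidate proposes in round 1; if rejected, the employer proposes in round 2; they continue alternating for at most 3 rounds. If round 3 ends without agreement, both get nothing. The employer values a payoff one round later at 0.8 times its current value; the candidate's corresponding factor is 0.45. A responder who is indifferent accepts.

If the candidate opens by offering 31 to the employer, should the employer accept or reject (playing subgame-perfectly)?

Work out the employer's continuation value if the offer is rejected.
Round 3 (the candidate proposes): rejection yields 0 for the employer; the candidate offers 0 and keeps 80.
Round 2 (the employer proposes): the candidate can get 80 next round, worth 0.45 × 80 = 36 now; the employer offers that and keeps 44.
So by rejecting in round 1, the employer gets 44 next round, worth 0.8 × 44 = 35.2 now.
Offer 31 < 35.2, so the employer rejects.

Reject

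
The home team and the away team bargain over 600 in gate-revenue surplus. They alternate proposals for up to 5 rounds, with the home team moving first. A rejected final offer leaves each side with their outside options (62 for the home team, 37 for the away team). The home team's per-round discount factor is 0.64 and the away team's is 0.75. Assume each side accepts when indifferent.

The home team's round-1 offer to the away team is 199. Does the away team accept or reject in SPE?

Reject

Work out the away team's continuation value if the offer is rejected.
Round 5 (the home team proposes): the away team gets 37 if talks fail, so the home team offers 37 and keeps 563.
Round 4 (the away team proposes): the home team can get 563 next round, worth 0.64 × 563 = 360.32 now, so the away team offers 360.32, keeping 239.68.
Round 3 (the home team proposes): the away team can get 239.68 next round, worth 0.75 × 239.68 = 179.76 now; the home team offers that and keeps 420.24.
Round 2 (the away team proposes): the home team can get 420.24 next round, worth 0.64 × 420.24 = 268.9536 now; the away team offers that and keeps 331.0464.
So by rejecting in round 1, the away team gets 331.0464 next round, worth 0.75 × 331.0464 = 248.2848 now.
Offer 199 < 248.2848, so the away team rejects.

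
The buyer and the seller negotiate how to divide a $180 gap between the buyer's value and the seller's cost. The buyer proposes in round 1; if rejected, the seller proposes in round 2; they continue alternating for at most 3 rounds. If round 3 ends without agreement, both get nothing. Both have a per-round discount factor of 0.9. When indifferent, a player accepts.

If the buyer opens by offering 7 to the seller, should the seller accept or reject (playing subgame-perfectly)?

Reject

Work out the seller's continuation value if the offer is rejected.
Round 3 (the buyer proposes): the seller will accept anything ≥ 0, so the buyer offers 0 and keeps 180.
Round 2 (the seller proposes): the buyer can get 180 next round, worth 0.9 × 180 = 162 now; the seller offers that and keeps 18.
So by rejecting in round 1, the seller gets 18 next round, worth 0.9 × 18 = 16.2 now.
Offer 7 < 16.2, so the seller rejects.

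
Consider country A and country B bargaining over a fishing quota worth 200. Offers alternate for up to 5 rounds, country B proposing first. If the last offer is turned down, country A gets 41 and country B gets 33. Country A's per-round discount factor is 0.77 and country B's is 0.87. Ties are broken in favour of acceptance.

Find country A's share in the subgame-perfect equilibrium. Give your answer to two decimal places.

51.83

By backward induction:
Round 5 (country B proposes): country A gets 41 if talks fail, so country B offers 41 and keeps 159.
Round 4 (country A proposes): country B can get 159 next round, worth 0.87 × 159 = 138.33 now; country A offers that and keeps 61.67.
Round 3 (country B proposes): country A can get 61.67 next round, worth 0.77 × 61.67 = 47.4859 now, so country B offers 47.4859, keeping 152.5141.
Round 2 (country A proposes): country B can get 152.5141 next round, worth 0.87 × 152.5141 = 132.687267 now; country A offers that and keeps 67.312733.
Round 1 (country B proposes): country A can get 67.312733 next round, worth 0.77 × 67.312733 = 51.83080441 now; country B offers that and keeps 148.16919559.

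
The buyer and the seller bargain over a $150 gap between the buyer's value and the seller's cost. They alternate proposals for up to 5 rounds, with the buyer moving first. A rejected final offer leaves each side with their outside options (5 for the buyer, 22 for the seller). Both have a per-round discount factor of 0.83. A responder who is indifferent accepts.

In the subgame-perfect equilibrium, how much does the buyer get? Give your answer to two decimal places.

Solve by backward induction from round 5.
Round 5 (the buyer proposes): the seller gets 22 if talks fail, so the buyer offers 22 and keeps 128.
Round 4 (the seller proposes): the buyer can get 128 next round, worth 0.83 × 128 = 106.24 now; the seller offers that and keeps 43.76.
Round 3 (the buyer proposes): the seller can get 43.76 next round, worth 0.83 × 43.76 = 36.3208 now. The buyer offers 36.3208 and keeps 150 − 36.3208 = 113.6792.
Round 2 (the seller proposes): the buyer can get 113.6792 next round, worth 0.83 × 113.6792 = 94.353736 now. The seller offers 94.353736 and keeps 150 − 94.353736 = 55.646264.
Round 1 (the buyer proposes): the seller can get 55.646264 next round, worth 0.83 × 55.646264 = 46.18639912 now. The buyer offers 46.18639912 and keeps 150 − 46.18639912 = 103.81360088.

103.81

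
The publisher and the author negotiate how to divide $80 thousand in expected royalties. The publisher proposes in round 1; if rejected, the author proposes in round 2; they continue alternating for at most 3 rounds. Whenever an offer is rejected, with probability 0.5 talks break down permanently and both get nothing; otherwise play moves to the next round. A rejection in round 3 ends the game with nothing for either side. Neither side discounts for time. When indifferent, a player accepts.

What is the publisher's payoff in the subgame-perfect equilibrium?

By backward induction:
Round 3 (the publisher proposes): the author will accept anything ≥ 0, so the publisher offers 0 and keeps 80.
Round 2 (the author proposes): rejecting gives the publisher an expected 0.5 × 80 = 40. The author offers 40 and keeps 80 − 40 = 40.
Round 1 (the publisher proposes): rejecting gives the author an expected 0.5 × 40 = 20; the publisher offers that and keeps 60.

60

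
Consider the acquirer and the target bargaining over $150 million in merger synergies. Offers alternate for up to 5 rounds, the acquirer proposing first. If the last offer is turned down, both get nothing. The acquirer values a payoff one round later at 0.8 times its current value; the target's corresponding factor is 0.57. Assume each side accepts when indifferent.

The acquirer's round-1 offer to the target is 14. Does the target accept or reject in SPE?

Work out the target's continuation value if the offer is rejected.
Round 5 (the acquirer proposes): rejection yields 0 for the target; the acquirer offers 0 and keeps 150.
Round 4 (the target proposes): the acquirer can get 150 next round, worth 0.8 × 150 = 120 now, so the target offers 120, keeping 30.
Round 3 (the acquirer proposes): the target can get 30 next round, worth 0.57 × 30 = 17.1 now; the acquirer offers that and keeps 132.9.
Round 2 (the target proposes): the acquirer can get 132.9 next round, worth 0.8 × 132.9 = 106.32 now, so the target offers 106.32, keeping 43.68.
So by rejecting in round 1, the target gets 43.68 next round, worth 0.57 × 43.68 = 24.8976 now.
Offer 14 < 24.8976, so the target rejects.

Reject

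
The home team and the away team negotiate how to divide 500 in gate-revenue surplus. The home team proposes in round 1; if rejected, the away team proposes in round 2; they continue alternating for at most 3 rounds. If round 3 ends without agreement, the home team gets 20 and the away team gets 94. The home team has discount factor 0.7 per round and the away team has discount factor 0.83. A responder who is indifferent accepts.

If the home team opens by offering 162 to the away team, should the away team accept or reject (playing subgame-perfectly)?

Reject

Round 3 (the home team proposes): the away team gets 94 if talks fail, so the home team offers 94 and keeps 406.
Round 2 (the away team proposes): the home team can get 406 next round, worth 0.7 × 406 = 284.2 now; the away team offers that and keeps 215.8.
So by rejecting in round 1, the away team gets 215.8 next round, worth 0.83 × 215.8 = 179.114 now.
Offer 162 < 179.114, so the away team rejects.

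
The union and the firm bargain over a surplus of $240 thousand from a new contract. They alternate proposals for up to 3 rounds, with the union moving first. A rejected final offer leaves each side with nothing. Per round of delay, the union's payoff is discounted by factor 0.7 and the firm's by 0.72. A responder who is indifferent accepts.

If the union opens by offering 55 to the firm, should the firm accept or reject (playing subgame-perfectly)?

Round 3 (the union proposes): rejection yields 0 for the firm; the union offers 0 and keeps 240.
Round 2 (the firm proposes): the union can get 240 next round, worth 0.7 × 240 = 168 now. The firm offers 168 and keeps 240 − 168 = 72.
So by rejecting in round 1, the firm gets 72 next round, worth 0.72 × 72 = 51.84 now.
Offer 55 ≥ 51.84, so the firm accepts.

Accept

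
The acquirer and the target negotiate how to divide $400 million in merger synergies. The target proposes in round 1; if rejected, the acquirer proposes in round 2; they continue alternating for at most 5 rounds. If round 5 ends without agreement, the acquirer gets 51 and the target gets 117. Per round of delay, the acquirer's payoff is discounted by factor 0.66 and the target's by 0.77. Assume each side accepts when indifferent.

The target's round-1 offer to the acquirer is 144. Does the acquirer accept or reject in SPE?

Accept

Round 5 (the target proposes): the acquirer gets 51 if talks fail, so the target offers 51 and keeps 349.
Round 4 (the acquirer proposes): the target can get 349 next round, worth 0.77 × 349 = 268.73 now; the acquirer offers that and keeps 131.27.
Round 3 (the target proposes): the acquirer can get 131.27 next round, worth 0.66 × 131.27 = 86.6382 now; the target offers that and keeps 313.3618.
Round 2 (the acquirer proposes): the target can get 313.3618 next round, worth 0.77 × 313.3618 = 241.288586 now, so the acquirer offers 241.288586, keeping 158.711414.
So by rejecting in round 1, the acquirer gets 158.711414 next round, worth 0.66 × 158.711414 = 104.74953324 now.
Offer 144 ≥ 104.74953324, so the acquirer accepts.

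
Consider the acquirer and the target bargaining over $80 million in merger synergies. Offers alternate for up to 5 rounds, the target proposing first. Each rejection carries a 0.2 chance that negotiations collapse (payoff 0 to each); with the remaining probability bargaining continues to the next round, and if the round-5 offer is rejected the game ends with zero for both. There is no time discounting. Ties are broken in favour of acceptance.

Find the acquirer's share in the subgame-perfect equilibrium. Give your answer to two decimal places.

By backward induction:
Round 5 (the target proposes): the acquirer will accept anything ≥ 0, so the target offers 0 and keeps 80.
Round 4 (the acquirer proposes): rejecting gives the target an expected 0.8 × 80 = 64. The acquirer offers 64 and keeps 80 − 64 = 16.
Round 3 (the target proposes): rejecting gives the acquirer an expected 0.8 × 16 = 12.8; the target offers that and keeps 67.2.
Round 2 (the acquirer proposes): rejecting gives the target an expected 0.8 × 67.2 = 53.76; the acquirer offers that and keeps 26.24.
Round 1 (the target proposes): rejecting gives the acquirer an expected 0.8 × 26.24 = 20.992. The target offers 20.992 and keeps 80 − 20.992 = 59.008.

20.99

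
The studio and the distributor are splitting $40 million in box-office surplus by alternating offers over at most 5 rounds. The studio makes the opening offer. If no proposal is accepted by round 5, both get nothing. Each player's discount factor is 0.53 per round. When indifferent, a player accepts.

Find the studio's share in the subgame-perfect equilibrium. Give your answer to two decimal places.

27.24

By backward induction:
Round 5 (the studio proposes): the distributor will accept anything ≥ 0, so the studio offers 0 and keeps 40.
Round 4 (the distributor proposes): the studio can get 40 next round, worth 0.53 × 40 = 21.2 now, so the distributor offers 21.2, keeping 18.8.
Round 3 (the studio proposes): the distributor can get 18.8 next round, worth 0.53 × 18.8 = 9.964 now. The studio offers 9.964 and keeps 40 − 9.964 = 30.036.
Round 2 (the distributor proposes): the studio can get 30.036 next round, worth 0.53 × 30.036 = 15.91908 now, so the distributor offers 15.91908, keeping 24.08092.
Round 1 (the studio proposes): the distributor can get 24.08092 next round, worth 0.53 × 24.08092 = 12.7628876 now, so the studio offers 12.7628876, keeping 27.2371124.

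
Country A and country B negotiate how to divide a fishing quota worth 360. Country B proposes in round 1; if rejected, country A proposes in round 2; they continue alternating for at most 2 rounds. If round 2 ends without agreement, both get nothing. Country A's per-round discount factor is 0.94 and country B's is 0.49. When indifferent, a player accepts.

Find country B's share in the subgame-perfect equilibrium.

Work backward from the last round.
Round 2 (country A proposes): rejection yields 0 for country B; country A offers 0 and keeps 360.
Round 1 (country B proposes): country A can get 360 next round, worth 0.94 × 360 = 338.4 now. Country B offers 338.4 and keeps 360 − 338.4 = 21.6.

21.6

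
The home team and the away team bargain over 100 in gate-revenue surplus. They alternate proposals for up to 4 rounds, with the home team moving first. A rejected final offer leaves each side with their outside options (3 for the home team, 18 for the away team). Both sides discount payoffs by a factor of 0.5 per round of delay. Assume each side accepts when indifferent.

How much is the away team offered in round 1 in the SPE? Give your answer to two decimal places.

37.13

Round 4 (the away team proposes): the home team gets 3 if talks fail, so the away team offers 3 and keeps 97.
Round 3 (the home team proposes): the away team can get 97 next round, worth 0.5 × 97 = 48.5 now; the home team offers that and keeps 51.5.
Round 2 (the away team proposes): the home team can get 51.5 next round, worth 0.5 × 51.5 = 25.75 now; the away team offers that and keeps 74.25.
Round 1 (the home team proposes): the away team can get 74.25 next round, worth 0.5 × 74.25 = 37.125 now; the home team offers that and keeps 62.875.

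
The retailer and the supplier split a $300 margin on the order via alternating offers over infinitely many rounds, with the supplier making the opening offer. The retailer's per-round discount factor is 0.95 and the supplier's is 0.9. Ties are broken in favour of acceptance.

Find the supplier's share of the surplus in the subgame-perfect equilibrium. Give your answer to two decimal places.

Let x be the supplier's share when the supplier proposes and y be the retailer's share when the retailer proposes.
The retailer accepts iff offered ≥ 0.95·y, so x = 300 − 0.95y. Symmetrically y = 300 − 0.9x.
Substituting: x = 300 − 0.95(300 − 0.9x), giving x(1 − 0.9·0.95) = 300(1 − 0.95).
So x = 300 × 0.05 / 0.145 ≈ 103.4483, and the retailer receives 300 − x ≈ 196.5517.

103.45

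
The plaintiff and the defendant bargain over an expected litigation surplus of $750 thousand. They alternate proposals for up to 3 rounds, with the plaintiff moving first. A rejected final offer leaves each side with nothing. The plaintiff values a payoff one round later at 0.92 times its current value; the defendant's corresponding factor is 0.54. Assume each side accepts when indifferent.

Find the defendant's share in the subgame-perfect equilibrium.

32.4

Round 3 (the plaintiff proposes): rejection yields 0 for the defendant; the plaintiff offers 0 and keeps 750.
Round 2 (the defendant proposes): the plaintiff can get 750 next round, worth 0.92 × 750 = 690 now, so the defendant offers 690, keeping 60.
Round 1 (the plaintiff proposes): the defendant can get 60 next round, worth 0.54 × 60 = 32.4 now. The plaintiff offers 32.4 and keeps 750 − 32.4 = 717.6.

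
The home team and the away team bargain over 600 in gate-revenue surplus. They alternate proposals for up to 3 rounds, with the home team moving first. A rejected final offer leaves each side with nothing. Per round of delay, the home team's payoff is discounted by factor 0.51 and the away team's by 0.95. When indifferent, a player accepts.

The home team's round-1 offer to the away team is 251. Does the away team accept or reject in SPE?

Reject

Work out the away team's continuation value if the offer is rejected.
Round 3 (the home team proposes): the away team will accept anything ≥ 0, so the home team offers 0 and keeps 600.
Round 2 (the away team proposes): the home team can get 600 next round, worth 0.51 × 600 = 306 now; the away team offers that and keeps 294.
So by rejecting in round 1, the away team gets 294 next round, worth 0.95 × 294 = 279.3 now.
Offer 251 < 279.3, so the away team rejects.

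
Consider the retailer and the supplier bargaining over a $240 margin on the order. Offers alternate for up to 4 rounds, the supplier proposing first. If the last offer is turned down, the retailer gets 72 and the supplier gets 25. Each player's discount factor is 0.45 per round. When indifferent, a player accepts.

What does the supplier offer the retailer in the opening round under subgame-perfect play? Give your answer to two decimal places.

78.99

Round 4 (the retailer proposes): the supplier gets 25 if talks fail, so the retailer offers 25 and keeps 215.
Round 3 (the supplier proposes): the retailer can get 215 next round, worth 0.45 × 215 = 96.75 now, so the supplier offers 96.75, keeping 143.25.
Round 2 (the retailer proposes): the supplier can get 143.25 next round, worth 0.45 × 143.25 = 64.4625 now. The retailer offers 64.4625 and keeps 240 − 64.4625 = 175.5375.
Round 1 (the supplier proposes): the retailer can get 175.5375 next round, worth 0.45 × 175.5375 = 78.991875 now; the supplier offers that and keeps 161.008125.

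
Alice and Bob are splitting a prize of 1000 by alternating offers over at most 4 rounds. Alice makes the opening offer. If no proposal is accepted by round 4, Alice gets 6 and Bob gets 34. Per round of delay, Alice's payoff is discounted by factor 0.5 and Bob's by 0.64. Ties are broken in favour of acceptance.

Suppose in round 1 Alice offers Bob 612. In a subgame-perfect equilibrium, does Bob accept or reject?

Round 4 (Bob proposes): Alice gets 6 if talks fail, so Bob offers 6 and keeps 994.
Round 3 (Alice proposes): Bob can get 994 next round, worth 0.64 × 994 = 636.16 now, so Alice offers 636.16, keeping 363.84.
Round 2 (Bob proposes): Alice can get 363.84 next round, worth 0.5 × 363.84 = 181.92 now; Bob offers that and keeps 818.08.
So by rejecting in round 1, Bob gets 818.08 next round, worth 0.64 × 818.08 = 523.5712 now.
Offer 612 ≥ 523.5712, so Bob accepts.

Accept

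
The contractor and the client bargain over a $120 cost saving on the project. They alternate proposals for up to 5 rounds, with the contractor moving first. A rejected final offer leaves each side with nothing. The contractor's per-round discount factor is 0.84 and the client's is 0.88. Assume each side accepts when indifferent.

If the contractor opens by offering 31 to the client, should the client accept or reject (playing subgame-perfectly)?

Accept

Round 5 (the contractor proposes): the client will accept anything ≥ 0, so the contractor offers 0 and keeps 120.
Round 4 (the client proposes): the contractor can get 120 next round, worth 0.84 × 120 = 100.8 now, so the client offers 100.8, keeping 19.2.
Round 3 (the contractor proposes): the client can get 19.2 next round, worth 0.88 × 19.2 = 16.896 now, so the contractor offers 16.896, keeping 103.104.
Round 2 (the client proposes): the contractor can get 103.104 next round, worth 0.84 × 103.104 = 86.60736 now, so the client offers 86.60736, keeping 33.39264.
So by rejecting in round 1, the client gets 33.39264 next round, worth 0.88 × 33.39264 = 29.3855232 now.
Offer 31 ≥ 29.3855232, so the client accepts.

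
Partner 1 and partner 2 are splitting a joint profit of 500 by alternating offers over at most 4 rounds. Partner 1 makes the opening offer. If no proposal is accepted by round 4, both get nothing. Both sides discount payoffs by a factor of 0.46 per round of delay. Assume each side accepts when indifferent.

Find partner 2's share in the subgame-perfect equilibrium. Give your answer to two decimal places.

172.87

Round 4 (partner 2 proposes): partner 1 will accept anything ≥ 0, so partner 2 offers 0 and keeps 500.
Round 3 (partner 1 proposes): partner 2 can get 500 next round, worth 0.46 × 500 = 230 now; partner 1 offers that and keeps 270.
Round 2 (partner 2 proposes): partner 1 can get 270 next round, worth 0.46 × 270 = 124.2 now; partner 2 offers that and keeps 375.8.
Round 1 (partner 1 proposes): partner 2 can get 375.8 next round, worth 0.46 × 375.8 = 172.868 now. Partner 1 offers 172.868 and keeps 500 − 172.868 = 327.132.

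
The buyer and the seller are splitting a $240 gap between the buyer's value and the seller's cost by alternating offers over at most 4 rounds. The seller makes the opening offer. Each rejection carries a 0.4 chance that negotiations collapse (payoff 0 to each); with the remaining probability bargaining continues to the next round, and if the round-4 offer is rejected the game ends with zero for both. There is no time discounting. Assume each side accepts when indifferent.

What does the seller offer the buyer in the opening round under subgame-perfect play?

109.44

Round 4 (the buyer proposes): rejection yields 0 for the seller; the buyer offers 0 and keeps 240.
Round 3 (the seller proposes): rejecting gives the buyer an expected 0.6 × 240 = 144. The seller offers 144 and keeps 240 − 144 = 96.
Round 2 (the buyer proposes): rejecting gives the seller an expected 0.6 × 96 = 57.6. The buyer offers 57.6 and keeps 240 − 57.6 = 182.4.
Round 1 (the seller proposes): rejecting gives the buyer an expected 0.6 × 182.4 = 109.44, so the seller offers 109.44, keeping 130.56.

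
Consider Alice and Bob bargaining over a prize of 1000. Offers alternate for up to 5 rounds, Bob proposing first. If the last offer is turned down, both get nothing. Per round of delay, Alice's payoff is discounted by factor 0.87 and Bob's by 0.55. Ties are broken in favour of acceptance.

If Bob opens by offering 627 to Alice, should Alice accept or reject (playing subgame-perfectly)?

Accept

Round 5 (Bob proposes): Alice will accept anything ≥ 0, so Bob offers 0 and keeps 1000.
Round 4 (Alice proposes): Bob can get 1000 next round, worth 0.55 × 1000 = 550 now; Alice offers that and keeps 450.
Round 3 (Bob proposes): Alice can get 450 next round, worth 0.87 × 450 = 391.5 now, so Bob offers 391.5, keeping 608.5.
Round 2 (Alice proposes): Bob can get 608.5 next round, worth 0.55 × 608.5 = 334.675 now. Alice offers 334.675 and keeps 1000 − 334.675 = 665.325.
So by rejecting in round 1, Alice gets 665.325 next round, worth 0.87 × 665.325 = 578.83275 now.
Offer 627 ≥ 578.83275, so Alice accepts.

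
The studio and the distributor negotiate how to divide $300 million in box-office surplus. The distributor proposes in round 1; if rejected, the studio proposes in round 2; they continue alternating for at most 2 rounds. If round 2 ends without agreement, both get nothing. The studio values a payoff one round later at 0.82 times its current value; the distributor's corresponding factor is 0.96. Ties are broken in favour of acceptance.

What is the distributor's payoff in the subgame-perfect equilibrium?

54

Round 2 (the studio proposes): rejection yields 0 for the distributor; the studio offers 0 and keeps 300.
Round 1 (the distributor proposes): the studio can get 300 next round, worth 0.82 × 300 = 246 now, so the distributor offers 246, keeping 54.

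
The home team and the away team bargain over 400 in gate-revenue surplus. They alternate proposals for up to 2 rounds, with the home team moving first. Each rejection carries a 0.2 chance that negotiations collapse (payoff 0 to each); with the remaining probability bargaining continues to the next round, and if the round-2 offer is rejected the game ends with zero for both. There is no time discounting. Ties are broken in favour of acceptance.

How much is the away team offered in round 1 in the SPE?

320

Round 2 (the away team proposes): the home team will accept anything ≥ 0, so the away team offers 0 and keeps 400.
Round 1 (the home team proposes): rejecting gives the away team an expected 0.8 × 400 = 320, so the home team offers 320, keeping 80.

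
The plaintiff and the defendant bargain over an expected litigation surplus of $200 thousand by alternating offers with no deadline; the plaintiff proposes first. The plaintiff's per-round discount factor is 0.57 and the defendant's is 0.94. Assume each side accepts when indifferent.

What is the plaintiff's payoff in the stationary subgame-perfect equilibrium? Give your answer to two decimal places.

25.85

In a stationary SPE each proposer offers the other exactly their discounted continuation value.
If the plaintiff keeps x when proposing and the defendant keeps y when proposing, then x = 200 − 0.94y and y = 200 − 0.57x.
Solving: x = 200(1 − 0.94) / (1 − 0.57·0.94) = 12 / 0.4642 ≈ 25.8509.
The defendant gets 200 − 25.8509 ≈ 174.1491.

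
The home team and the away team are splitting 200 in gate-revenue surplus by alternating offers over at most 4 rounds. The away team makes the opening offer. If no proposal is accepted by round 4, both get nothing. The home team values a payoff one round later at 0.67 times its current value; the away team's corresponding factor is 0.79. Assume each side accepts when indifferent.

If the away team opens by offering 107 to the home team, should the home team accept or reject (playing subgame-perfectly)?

Round 4 (the home team proposes): rejection yields 0 for the away team; the home team offers 0 and keeps 200.
Round 3 (the away team proposes): the home team can get 200 next round, worth 0.67 × 200 = 134 now. The away team offers 134 and keeps 200 − 134 = 66.
Round 2 (the home team proposes): the away team can get 66 next round, worth 0.79 × 66 = 52.14 now, so the home team offers 52.14, keeping 147.86.
So by rejecting in round 1, the home team gets 147.86 next round, worth 0.67 × 147.86 = 99.0662 now.
Offer 107 ≥ 99.0662, so the home team accepts.

Accept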